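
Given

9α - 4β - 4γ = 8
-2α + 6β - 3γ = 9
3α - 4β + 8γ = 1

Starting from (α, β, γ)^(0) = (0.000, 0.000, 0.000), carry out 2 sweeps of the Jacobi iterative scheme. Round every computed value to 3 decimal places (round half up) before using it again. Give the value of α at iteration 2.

1.611

Iteration 1:
  α = (8 - (-4)·0.000 - (-4)·0.000) / (9) = 0.889
  β = (9 - (-2)·0.000 - (-3)·0.000) / (6) = 1.500
  γ = (1 - (3)·0.000 - (-4)·0.000) / (8) = 0.125
Iteration 2:
  α = (8 - (-4)·1.500 - (-4)·0.125) / (9) = 1.611
  β = (9 - (-2)·0.889 - (-3)·0.125) / (6) = 1.859
  γ = (1 - (3)·0.889 - (-4)·1.500) / (8) = 0.542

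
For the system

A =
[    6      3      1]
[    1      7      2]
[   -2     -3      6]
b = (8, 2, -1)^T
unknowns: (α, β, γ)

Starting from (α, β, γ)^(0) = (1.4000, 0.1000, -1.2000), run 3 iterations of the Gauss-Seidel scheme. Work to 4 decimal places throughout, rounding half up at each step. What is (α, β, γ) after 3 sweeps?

Iteration 1:
  α = (8 - (3)·0.1000 - (1)·-1.2000) / (6) = 1.4833
  β = (2 - (1)·1.4833 - (2)·-1.2000) / (7) = 0.4167
  γ = (-1 - (-2)·1.4833 - (-3)·0.4167) / (6) = 0.5361
Iteration 2:
  α = (8 - (3)·0.4167 - (1)·0.5361) / (6) = 1.0356
  β = (2 - (1)·1.0356 - (2)·0.5361) / (7) = -0.0154
  γ = (-1 - (-2)·1.0356 - (-3)·-0.0154) / (6) = 0.1708
Iteration 3:
  α = (8 - (3)·-0.0154 - (1)·0.1708) / (6) = 1.3126
  β = (2 - (1)·1.3126 - (2)·0.1708) / (7) = 0.0494
  γ = (-1 - (-2)·1.3126 - (-3)·0.0494) / (6) = 0.2956

(1.3126, 0.0494, 0.2956)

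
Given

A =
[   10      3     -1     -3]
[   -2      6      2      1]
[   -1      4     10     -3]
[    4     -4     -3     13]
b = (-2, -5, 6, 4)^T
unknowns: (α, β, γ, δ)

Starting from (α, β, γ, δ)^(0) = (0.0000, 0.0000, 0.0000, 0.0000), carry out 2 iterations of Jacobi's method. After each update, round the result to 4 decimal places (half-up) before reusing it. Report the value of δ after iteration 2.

Iteration 1:
  α = (-2 - (3)·0.0000 - (-1)·0.0000 - (-3)·0.0000) / (10) = -0.2000
  β = (-5 - (-2)·0.0000 - (2)·0.0000 - (1)·0.0000) / (6) = -0.8333
  γ = (6 - (-1)·0.0000 - (4)·0.0000 - (-3)·0.0000) / (10) = 0.6000
  δ = (4 - (4)·0.0000 - (-4)·0.0000 - (-3)·0.0000) / (13) = 0.3077
Iteration 2:
  α = (-2 - (3)·-0.8333 - (-1)·0.6000 - (-3)·0.3077) / (10) = 0.2023
  β = (-5 - (-2)·-0.2000 - (2)·0.6000 - (1)·0.3077) / (6) = -1.1513
  γ = (6 - (-1)·-0.2000 - (4)·-0.8333 - (-3)·0.3077) / (10) = 1.0056
  δ = (4 - (4)·-0.2000 - (-4)·-0.8333 - (-3)·0.6000) / (13) = 0.2513

0.2513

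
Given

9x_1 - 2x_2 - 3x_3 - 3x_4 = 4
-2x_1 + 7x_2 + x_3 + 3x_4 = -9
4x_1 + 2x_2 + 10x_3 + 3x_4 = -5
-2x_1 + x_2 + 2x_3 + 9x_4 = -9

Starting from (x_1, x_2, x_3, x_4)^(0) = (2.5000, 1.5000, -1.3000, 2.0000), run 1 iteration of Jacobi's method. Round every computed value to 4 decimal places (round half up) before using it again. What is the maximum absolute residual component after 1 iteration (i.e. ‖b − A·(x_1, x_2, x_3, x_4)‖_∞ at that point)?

Iteration 1:
  x_1 = (4 - (-2)·1.5000 - (-3)·-1.3000 - (-3)·2.0000) / (9) = 1.0111
  x_2 = (-9 - (-2)·2.5000 - (1)·-1.3000 - (3)·2.0000) / (7) = -1.2429
  x_3 = (-5 - (4)·2.5000 - (2)·1.5000 - (3)·2.0000) / (10) = -2.4000
  x_4 = (-9 - (-2)·2.5000 - (1)·1.5000 - (2)·-1.3000) / (9) = -0.3222
Residual b − A·x = (-15.7523, 5.0891, 18.4080, 1.9649); ∞-norm = 18.4080

18.4080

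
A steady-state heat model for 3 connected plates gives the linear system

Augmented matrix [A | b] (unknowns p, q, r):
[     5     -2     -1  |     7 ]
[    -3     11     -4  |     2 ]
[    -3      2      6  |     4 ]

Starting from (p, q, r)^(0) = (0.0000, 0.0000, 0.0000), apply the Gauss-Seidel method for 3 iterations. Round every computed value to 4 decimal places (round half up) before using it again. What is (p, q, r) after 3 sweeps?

Iteration 1:
  p = (7 - (-2)·0.0000 - (-1)·0.0000) / (5) = 1.4000
  q = (2 - (-3)·1.4000 - (-4)·0.0000) / (11) = 0.5636
  r = (4 - (-3)·1.4000 - (2)·0.5636) / (6) = 1.1788
Iteration 2:
  p = (7 - (-2)·0.5636 - (-1)·1.1788) / (5) = 1.8612
  q = (2 - (-3)·1.8612 - (-4)·1.1788) / (11) = 1.1181
  r = (4 - (-3)·1.8612 - (2)·1.1181) / (6) = 1.2246
Iteration 3:
  p = (7 - (-2)·1.1181 - (-1)·1.2246) / (5) = 2.0922
  q = (2 - (-3)·2.0922 - (-4)·1.2246) / (11) = 1.1977
  r = (4 - (-3)·2.0922 - (2)·1.1977) / (6) = 1.3135

(2.0922, 1.1977, 1.3135)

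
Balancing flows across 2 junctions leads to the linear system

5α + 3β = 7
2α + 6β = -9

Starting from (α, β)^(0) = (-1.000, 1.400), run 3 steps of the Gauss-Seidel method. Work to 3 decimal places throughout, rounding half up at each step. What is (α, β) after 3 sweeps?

(2.782, -2.427)

Iteration 1:
  α = (7 - (3)·1.400) / (5) = 0.560
  β = (-9 - (2)·0.560) / (6) = -1.687
Iteration 2:
  α = (7 - (3)·-1.687) / (5) = 2.412
  β = (-9 - (2)·2.412) / (6) = -2.304
Iteration 3:
  α = (7 - (3)·-2.304) / (5) = 2.782
  β = (-9 - (2)·2.782) / (6) = -2.427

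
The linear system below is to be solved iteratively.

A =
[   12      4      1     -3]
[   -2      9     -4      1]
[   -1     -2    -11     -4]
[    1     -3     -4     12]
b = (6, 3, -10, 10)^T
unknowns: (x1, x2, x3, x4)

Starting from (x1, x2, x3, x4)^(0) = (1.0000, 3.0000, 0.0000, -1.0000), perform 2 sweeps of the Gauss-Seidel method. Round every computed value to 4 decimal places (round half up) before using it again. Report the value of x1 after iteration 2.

0.6487

Iteration 1:
  x1 = (6 - (4)·3.0000 - (1)·0.0000 - (-3)·-1.0000) / (12) = -0.7500
  x2 = (3 - (-2)·-0.7500 - (-4)·0.0000 - (1)·-1.0000) / (9) = 0.2778
  x3 = (-10 - (-1)·-0.7500 - (-2)·0.2778 - (-4)·-1.0000) / (-11) = 1.2904
  x4 = (10 - (1)·-0.7500 - (-3)·0.2778 - (-4)·1.2904) / (12) = 1.3954
Iteration 2:
  x1 = (6 - (4)·0.2778 - (1)·1.2904 - (-3)·1.3954) / (12) = 0.6487
  x2 = (3 - (-2)·0.6487 - (-4)·1.2904 - (1)·1.3954) / (9) = 0.8960
  x3 = (-10 - (-1)·0.6487 - (-2)·0.8960 - (-4)·1.3954) / (-11) = 0.1798
  x4 = (10 - (1)·0.6487 - (-3)·0.8960 - (-4)·0.1798) / (12) = 1.0632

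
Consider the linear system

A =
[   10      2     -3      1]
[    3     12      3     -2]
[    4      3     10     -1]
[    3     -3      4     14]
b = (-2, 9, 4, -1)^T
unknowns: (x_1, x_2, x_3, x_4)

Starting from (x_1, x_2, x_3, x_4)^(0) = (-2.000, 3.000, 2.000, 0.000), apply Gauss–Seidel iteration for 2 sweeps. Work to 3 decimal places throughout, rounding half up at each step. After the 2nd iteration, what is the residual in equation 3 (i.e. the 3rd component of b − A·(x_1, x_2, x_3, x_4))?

0.110

Iteration 1:
  x_1 = (-2 - (2)·3.000 - (-3)·2.000 - (1)·0.000) / (10) = -0.200
  x_2 = (9 - (3)·-0.200 - (3)·2.000 - (-2)·0.000) / (12) = 0.300
  x_3 = (4 - (4)·-0.200 - (3)·0.300 - (-1)·0.000) / (10) = 0.390
  x_4 = (-1 - (3)·-0.200 - (-3)·0.300 - (4)·0.390) / (14) = -0.076
Iteration 2:
  x_1 = (-2 - (2)·0.300 - (-3)·0.390 - (1)·-0.076) / (10) = -0.135
  x_2 = (9 - (3)·-0.135 - (3)·0.390 - (-2)·-0.076) / (12) = 0.674
  x_3 = (4 - (4)·-0.135 - (3)·0.674 - (-1)·-0.076) / (10) = 0.244
  x_4 = (-1 - (3)·-0.135 - (-3)·0.674 - (4)·0.244) / (14) = 0.032
Residual b − A·x = (-1.298, 0.649, 0.110, 0.003)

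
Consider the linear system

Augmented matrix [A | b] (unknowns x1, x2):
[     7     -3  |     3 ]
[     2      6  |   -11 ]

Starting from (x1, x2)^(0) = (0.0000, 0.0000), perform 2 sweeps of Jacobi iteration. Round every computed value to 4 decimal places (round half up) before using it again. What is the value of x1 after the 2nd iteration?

Iteration 1:
  x1 = (3 - (-3)·0.0000) / (7) = 0.4286
  x2 = (-11 - (2)·0.0000) / (6) = -1.8333
Iteration 2:
  x1 = (3 - (-3)·-1.8333) / (7) = -0.3571
  x2 = (-11 - (2)·0.4286) / (6) = -1.9762

-0.3571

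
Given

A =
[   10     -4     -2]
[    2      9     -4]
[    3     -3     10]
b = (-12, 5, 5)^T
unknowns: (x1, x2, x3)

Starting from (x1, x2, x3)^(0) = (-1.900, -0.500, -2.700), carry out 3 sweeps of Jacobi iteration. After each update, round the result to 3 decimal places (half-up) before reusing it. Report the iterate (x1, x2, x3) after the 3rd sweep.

(-0.439, 1.252, 1.250)

Iteration 1:
  x1 = (-12 - (-4)·-0.500 - (-2)·-2.700) / (10) = -1.940
  x2 = (5 - (2)·-1.900 - (-4)·-2.700) / (9) = -0.222
  x3 = (5 - (3)·-1.900 - (-3)·-0.500) / (10) = 0.920
Iteration 2:
  x1 = (-12 - (-4)·-0.222 - (-2)·0.920) / (10) = -1.105
  x2 = (5 - (2)·-1.940 - (-4)·0.920) / (9) = 1.396
  x3 = (5 - (3)·-1.940 - (-3)·-0.222) / (10) = 1.015
Iteration 3:
  x1 = (-12 - (-4)·1.396 - (-2)·1.015) / (10) = -0.439
  x2 = (5 - (2)·-1.105 - (-4)·1.015) / (9) = 1.252
  x3 = (5 - (3)·-1.105 - (-3)·1.396) / (10) = 1.250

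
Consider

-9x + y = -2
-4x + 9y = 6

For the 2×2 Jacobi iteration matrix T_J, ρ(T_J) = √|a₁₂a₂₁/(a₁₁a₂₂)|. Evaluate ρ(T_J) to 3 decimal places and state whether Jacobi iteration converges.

a₁₂a₂₁/(a₁₁a₂₂) = (1)·(-4) / ((-9)·(9)) = 0.049383
ρ = √|0.049383| = √0.049383 = 0.222
ρ < 1, so Jacobi converges

0.222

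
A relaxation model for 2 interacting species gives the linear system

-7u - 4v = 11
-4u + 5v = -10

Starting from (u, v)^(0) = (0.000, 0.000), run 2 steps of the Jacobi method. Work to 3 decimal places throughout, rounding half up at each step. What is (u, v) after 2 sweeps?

(-0.429, -3.257)

Iteration 1:
  u = (11 - (-4)·0.000) / (-7) = -1.571
  v = (-10 - (-4)·0.000) / (5) = -2.000
Iteration 2:
  u = (11 - (-4)·-2.000) / (-7) = -0.429
  v = (-10 - (-4)·-1.571) / (5) = -3.257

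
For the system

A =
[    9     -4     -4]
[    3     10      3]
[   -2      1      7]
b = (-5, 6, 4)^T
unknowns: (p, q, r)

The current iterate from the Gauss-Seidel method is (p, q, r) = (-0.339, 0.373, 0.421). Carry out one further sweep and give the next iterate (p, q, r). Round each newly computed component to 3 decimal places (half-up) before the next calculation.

(-0.203, 0.535, 0.437)

One sweep:
  p = (-5 - (-4)·0.373 - (-4)·0.421) / (9) = -0.203
  q = (6 - (3)·-0.203 - (3)·0.421) / (10) = 0.535
  r = (4 - (-2)·-0.203 - (1)·0.535) / (7) = 0.437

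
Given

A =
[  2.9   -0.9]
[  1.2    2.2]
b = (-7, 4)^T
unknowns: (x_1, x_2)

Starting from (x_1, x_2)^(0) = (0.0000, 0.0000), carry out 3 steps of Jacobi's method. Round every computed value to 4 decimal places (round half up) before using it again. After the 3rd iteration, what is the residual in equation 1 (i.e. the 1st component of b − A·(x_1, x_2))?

Iteration 1:
  x_1 = (-7 - (-0.9)·0.0000) / (2.9) = -2.4138
  x_2 = (4 - (1.2)·0.0000) / (2.2) = 1.8182
Iteration 2:
  x_1 = (-7 - (-0.9)·1.8182) / (2.9) = -1.8495
  x_2 = (4 - (1.2)·-2.4138) / (2.2) = 3.1348
Iteration 3:
  x_1 = (-7 - (-0.9)·3.1348) / (2.9) = -1.4409
  x_2 = (4 - (1.2)·-1.8495) / (2.2) = 2.8270
Residual b − A·x = (-0.2771, -0.4903)

-0.2771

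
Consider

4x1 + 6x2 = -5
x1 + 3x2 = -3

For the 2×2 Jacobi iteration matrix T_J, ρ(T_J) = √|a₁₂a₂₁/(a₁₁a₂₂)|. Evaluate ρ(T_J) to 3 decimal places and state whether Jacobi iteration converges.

a₁₂a₂₁/(a₁₁a₂₂) = (6)·(1) / ((4)·(3)) = 0.500000
ρ = √|0.500000| = √0.500000 = 0.707
ρ < 1, so Jacobi converges

0.707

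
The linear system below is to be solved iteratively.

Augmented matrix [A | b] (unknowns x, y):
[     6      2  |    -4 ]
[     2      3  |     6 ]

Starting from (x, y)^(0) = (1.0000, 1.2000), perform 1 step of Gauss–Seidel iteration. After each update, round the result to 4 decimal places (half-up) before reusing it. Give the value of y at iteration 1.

Iteration 1:
  x = (-4 - (2)·1.2000) / (6) = -1.0667
  y = (6 - (2)·-1.0667) / (3) = 2.7111

2.7111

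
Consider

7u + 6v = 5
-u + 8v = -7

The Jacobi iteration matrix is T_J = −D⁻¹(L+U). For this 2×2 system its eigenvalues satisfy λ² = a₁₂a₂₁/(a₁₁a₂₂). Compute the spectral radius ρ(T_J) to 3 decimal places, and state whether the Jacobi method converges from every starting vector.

a₁₂a₂₁/(a₁₁a₂₂) = (6)·(-1) / ((7)·(8)) = -0.107143
ρ = √|-0.107143| = √0.107143 = 0.327
ρ < 1, so Jacobi converges

0.327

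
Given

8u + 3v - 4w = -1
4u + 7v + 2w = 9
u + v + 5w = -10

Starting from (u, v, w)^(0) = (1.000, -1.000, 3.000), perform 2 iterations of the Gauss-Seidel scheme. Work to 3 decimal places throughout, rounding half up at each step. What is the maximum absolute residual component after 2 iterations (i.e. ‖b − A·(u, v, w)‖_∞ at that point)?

9.495

Iteration 1:
  u = (-1 - (3)·-1.000 - (-4)·3.000) / (8) = 1.750
  v = (9 - (4)·1.750 - (2)·3.000) / (7) = -0.571
  w = (-10 - (1)·1.750 - (1)·-0.571) / (5) = -2.236
Iteration 2:
  u = (-1 - (3)·-0.571 - (-4)·-2.236) / (8) = -1.029
  v = (9 - (4)·-1.029 - (2)·-2.236) / (7) = 2.513
  w = (-10 - (1)·-1.029 - (1)·2.513) / (5) = -2.297
Residual b − A·x = (-9.495, 0.119, 0.001); ∞-norm = 9.495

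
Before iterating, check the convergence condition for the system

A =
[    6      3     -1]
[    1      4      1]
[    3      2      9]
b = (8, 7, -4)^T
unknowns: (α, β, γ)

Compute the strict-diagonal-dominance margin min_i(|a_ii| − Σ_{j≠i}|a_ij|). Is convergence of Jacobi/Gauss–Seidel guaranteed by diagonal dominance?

2

row 1: |6| − (3+1) = 2
row 2: |4| − (1+1) = 2
row 3: |9| − (3+2) = 4
minimum over rows = 2 → strictly diagonally dominant (convergence guaranteed)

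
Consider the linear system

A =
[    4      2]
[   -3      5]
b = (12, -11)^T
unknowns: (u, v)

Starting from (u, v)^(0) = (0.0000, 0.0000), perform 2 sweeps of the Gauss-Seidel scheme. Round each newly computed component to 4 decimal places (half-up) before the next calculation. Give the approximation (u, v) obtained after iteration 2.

(3.2000, -0.2800)

Iteration 1:
  u = (12 - (2)·0.0000) / (4) = 3.0000
  v = (-11 - (-3)·3.0000) / (5) = -0.4000
Iteration 2:
  u = (12 - (2)·-0.4000) / (4) = 3.2000
  v = (-11 - (-3)·3.2000) / (5) = -0.2800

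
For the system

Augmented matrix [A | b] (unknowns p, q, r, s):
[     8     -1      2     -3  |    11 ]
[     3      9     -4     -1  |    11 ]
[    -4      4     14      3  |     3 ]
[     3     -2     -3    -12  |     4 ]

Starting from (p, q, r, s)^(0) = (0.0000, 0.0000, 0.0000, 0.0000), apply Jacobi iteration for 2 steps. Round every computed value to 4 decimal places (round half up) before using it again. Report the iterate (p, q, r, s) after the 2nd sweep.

Iteration 1:
  p = (11 - (-1)·0.0000 - (2)·0.0000 - (-3)·0.0000) / (8) = 1.3750
  q = (11 - (3)·0.0000 - (-4)·0.0000 - (-1)·0.0000) / (9) = 1.2222
  r = (3 - (-4)·0.0000 - (4)·0.0000 - (3)·0.0000) / (14) = 0.2143
  s = (4 - (3)·0.0000 - (-2)·0.0000 - (-3)·0.0000) / (-12) = -0.3333
Iteration 2:
  p = (11 - (-1)·1.2222 - (2)·0.2143 - (-3)·-0.3333) / (8) = 1.3492
  q = (11 - (3)·1.3750 - (-4)·0.2143 - (-1)·-0.3333) / (9) = 0.8221
  r = (3 - (-4)·1.3750 - (4)·1.2222 - (3)·-0.3333) / (14) = 0.3294
  s = (4 - (3)·1.3750 - (-2)·1.2222 - (-3)·0.2143) / (-12) = -0.2469

(1.3492, 0.8221, 0.3294, -0.2469)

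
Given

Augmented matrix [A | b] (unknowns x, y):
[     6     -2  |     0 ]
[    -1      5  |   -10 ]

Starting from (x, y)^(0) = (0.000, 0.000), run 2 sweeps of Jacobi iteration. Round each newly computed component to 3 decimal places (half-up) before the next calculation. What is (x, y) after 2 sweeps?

Iteration 1:
  x = (0 - (-2)·0.000) / (6) = 0.000
  y = (-10 - (-1)·0.000) / (5) = -2.000
Iteration 2:
  x = (0 - (-2)·-2.000) / (6) = -0.667
  y = (-10 - (-1)·0.000) / (5) = -2.000

(-0.667, -2.000)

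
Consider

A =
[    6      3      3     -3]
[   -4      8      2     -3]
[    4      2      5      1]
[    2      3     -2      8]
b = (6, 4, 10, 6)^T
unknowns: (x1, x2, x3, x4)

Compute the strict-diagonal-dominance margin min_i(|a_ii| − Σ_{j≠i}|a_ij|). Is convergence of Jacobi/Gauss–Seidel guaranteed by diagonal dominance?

row 1: |6| − (3+3+3) = -3
row 2: |8| − (4+2+3) = -1
row 3: |5| − (4+2+1) = -2
row 4: |8| − (2+3+2) = 1
minimum over rows = -3 → not strictly diagonally dominant

-3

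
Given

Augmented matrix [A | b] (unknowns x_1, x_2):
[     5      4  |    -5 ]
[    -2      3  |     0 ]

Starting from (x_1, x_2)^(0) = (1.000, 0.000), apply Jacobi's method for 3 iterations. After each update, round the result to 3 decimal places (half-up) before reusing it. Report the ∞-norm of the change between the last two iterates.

Iteration 1:
  x_1 = (-5 - (4)·0.000) / (5) = -1.000
  x_2 = (0 - (-2)·1.000) / (3) = 0.667
Iteration 2:
  x_1 = (-5 - (4)·0.667) / (5) = -1.534
  x_2 = (0 - (-2)·-1.000) / (3) = -0.667
Iteration 3:
  x_1 = (-5 - (4)·-0.667) / (5) = -0.466
  x_2 = (0 - (-2)·-1.534) / (3) = -1.023
Change: (1.068, -0.356) → max |·| = 1.068

1.068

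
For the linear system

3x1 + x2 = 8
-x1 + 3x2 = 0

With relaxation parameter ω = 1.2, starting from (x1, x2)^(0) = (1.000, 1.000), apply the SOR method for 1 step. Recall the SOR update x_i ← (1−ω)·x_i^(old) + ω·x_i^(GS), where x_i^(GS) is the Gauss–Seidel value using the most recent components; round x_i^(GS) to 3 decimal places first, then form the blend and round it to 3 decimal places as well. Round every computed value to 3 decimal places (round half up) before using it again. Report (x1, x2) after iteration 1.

Iteration 1:
  x1: GS value = (8 - (1)·1.000) / (3) = 2.333;  x1 ← (1−ω)·1.000 + ω·2.333 = 2.600
  x2: GS value = (0 - (-1)·2.600) / (3) = 0.867;  x2 ← (1−ω)·1.000 + ω·0.867 = 0.840

(2.600, 0.840)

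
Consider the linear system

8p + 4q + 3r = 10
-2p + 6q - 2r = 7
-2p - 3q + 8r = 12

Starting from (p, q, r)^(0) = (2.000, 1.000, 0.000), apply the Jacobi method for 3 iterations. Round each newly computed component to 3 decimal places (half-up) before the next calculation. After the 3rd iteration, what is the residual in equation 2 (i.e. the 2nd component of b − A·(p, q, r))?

-0.750

Iteration 1:
  p = (10 - (4)·1.000 - (3)·0.000) / (8) = 0.750
  q = (7 - (-2)·2.000 - (-2)·0.000) / (6) = 1.833
  r = (12 - (-2)·2.000 - (-3)·1.000) / (8) = 2.375
Iteration 2:
  p = (10 - (4)·1.833 - (3)·2.375) / (8) = -0.557
  q = (7 - (-2)·0.750 - (-2)·2.375) / (6) = 2.208
  r = (12 - (-2)·0.750 - (-3)·1.833) / (8) = 2.375
Iteration 3:
  p = (10 - (4)·2.208 - (3)·2.375) / (8) = -0.745
  q = (7 - (-2)·-0.557 - (-2)·2.375) / (6) = 1.773
  r = (12 - (-2)·-0.557 - (-3)·2.208) / (8) = 2.189
Residual b − A·x = (2.301, -0.750, -1.683)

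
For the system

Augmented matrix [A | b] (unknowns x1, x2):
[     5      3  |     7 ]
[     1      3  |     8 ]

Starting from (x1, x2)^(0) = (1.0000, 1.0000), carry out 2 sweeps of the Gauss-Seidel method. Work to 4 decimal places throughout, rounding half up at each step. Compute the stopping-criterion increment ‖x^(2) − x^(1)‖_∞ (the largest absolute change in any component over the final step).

0.8400

Iteration 1:
  x1 = (7 - (3)·1.0000) / (5) = 0.8000
  x2 = (8 - (1)·0.8000) / (3) = 2.4000
Iteration 2:
  x1 = (7 - (3)·2.4000) / (5) = -0.0400
  x2 = (8 - (1)·-0.0400) / (3) = 2.6800
Change: (-0.8400, 0.2800) → max |·| = 0.8400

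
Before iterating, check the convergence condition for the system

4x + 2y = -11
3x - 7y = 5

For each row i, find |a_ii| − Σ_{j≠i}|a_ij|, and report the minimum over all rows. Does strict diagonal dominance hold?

row 1: |4| − (2) = 2
row 2: |-7| − (3) = 4
minimum over rows = 2 → strictly diagonally dominant (convergence guaranteed)

2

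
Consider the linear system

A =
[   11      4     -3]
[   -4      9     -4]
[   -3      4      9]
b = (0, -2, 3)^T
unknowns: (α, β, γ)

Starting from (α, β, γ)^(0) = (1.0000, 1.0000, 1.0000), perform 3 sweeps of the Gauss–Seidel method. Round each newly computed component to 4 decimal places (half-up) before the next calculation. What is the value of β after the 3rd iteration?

Iteration 1:
  α = (0 - (4)·1.0000 - (-3)·1.0000) / (11) = -0.0909
  β = (-2 - (-4)·-0.0909 - (-4)·1.0000) / (9) = 0.1818
  γ = (3 - (-3)·-0.0909 - (4)·0.1818) / (9) = 0.2222
Iteration 2:
  α = (0 - (4)·0.1818 - (-3)·0.2222) / (11) = -0.0055
  β = (-2 - (-4)·-0.0055 - (-4)·0.2222) / (9) = -0.1259
  γ = (3 - (-3)·-0.0055 - (4)·-0.1259) / (9) = 0.3875
Iteration 3:
  α = (0 - (4)·-0.1259 - (-3)·0.3875) / (11) = 0.1515
  β = (-2 - (-4)·0.1515 - (-4)·0.3875) / (9) = 0.0173
  γ = (3 - (-3)·0.1515 - (4)·0.0173) / (9) = 0.3761

0.0173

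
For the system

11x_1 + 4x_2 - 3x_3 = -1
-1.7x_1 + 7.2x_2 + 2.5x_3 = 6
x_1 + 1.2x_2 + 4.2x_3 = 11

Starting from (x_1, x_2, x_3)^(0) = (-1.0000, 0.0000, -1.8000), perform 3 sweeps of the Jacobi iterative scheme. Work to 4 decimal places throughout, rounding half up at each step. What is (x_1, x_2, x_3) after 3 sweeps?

Iteration 1:
  x_1 = (-1 - (4)·0.0000 - (-3)·-1.8000) / (11) = -0.5818
  x_2 = (6 - (-1.7)·-1.0000 - (2.5)·-1.8000) / (7.2) = 1.2222
  x_3 = (11 - (1)·-1.0000 - (1.2)·0.0000) / (4.2) = 2.8571
Iteration 2:
  x_1 = (-1 - (4)·1.2222 - (-3)·2.8571) / (11) = 0.2439
  x_2 = (6 - (-1.7)·-0.5818 - (2.5)·2.8571) / (7.2) = -0.2961
  x_3 = (11 - (1)·-0.5818 - (1.2)·1.2222) / (4.2) = 2.4084
Iteration 3:
  x_1 = (-1 - (4)·-0.2961 - (-3)·2.4084) / (11) = 0.6736
  x_2 = (6 - (-1.7)·0.2439 - (2.5)·2.4084) / (7.2) = 0.0547
  x_3 = (11 - (1)·0.2439 - (1.2)·-0.2961) / (4.2) = 2.6456

(0.6736, 0.0547, 2.6456)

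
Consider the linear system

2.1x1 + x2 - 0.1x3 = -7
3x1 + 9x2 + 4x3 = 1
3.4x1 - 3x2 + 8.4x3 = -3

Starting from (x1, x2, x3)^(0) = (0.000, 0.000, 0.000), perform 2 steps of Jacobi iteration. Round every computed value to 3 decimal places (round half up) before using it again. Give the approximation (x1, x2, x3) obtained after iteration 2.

Iteration 1:
  x1 = (-7 - (1)·0.000 - (-0.1)·0.000) / (2.1) = -3.333
  x2 = (1 - (3)·0.000 - (4)·0.000) / (9) = 0.111
  x3 = (-3 - (3.4)·0.000 - (-3)·0.000) / (8.4) = -0.357
Iteration 2:
  x1 = (-7 - (1)·0.111 - (-0.1)·-0.357) / (2.1) = -3.403
  x2 = (1 - (3)·-3.333 - (4)·-0.357) / (9) = 1.381
  x3 = (-3 - (3.4)·-3.333 - (-3)·0.111) / (8.4) = 1.032

(-3.403, 1.381, 1.032)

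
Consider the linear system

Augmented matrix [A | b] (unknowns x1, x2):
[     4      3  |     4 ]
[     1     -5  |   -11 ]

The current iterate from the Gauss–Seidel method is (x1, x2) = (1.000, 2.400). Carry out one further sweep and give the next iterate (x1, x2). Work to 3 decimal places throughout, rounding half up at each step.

(-0.800, 2.040)

One sweep:
  x1 = (4 - (3)·2.400) / (4) = -0.800
  x2 = (-11 - (1)·-0.800) / (-5) = 2.040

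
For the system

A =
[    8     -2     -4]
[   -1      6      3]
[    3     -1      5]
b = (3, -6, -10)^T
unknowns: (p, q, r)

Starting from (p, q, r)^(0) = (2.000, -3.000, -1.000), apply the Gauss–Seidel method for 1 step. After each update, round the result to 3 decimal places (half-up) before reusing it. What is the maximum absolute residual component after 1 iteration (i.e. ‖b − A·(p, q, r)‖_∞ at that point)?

2.292

Iteration 1:
  p = (3 - (-2)·-3.000 - (-4)·-1.000) / (8) = -0.875
  q = (-6 - (-1)·-0.875 - (3)·-1.000) / (6) = -0.646
  r = (-10 - (3)·-0.875 - (-1)·-0.646) / (5) = -1.604
Residual b − A·x = (2.292, 1.813, -0.001); ∞-norm = 2.292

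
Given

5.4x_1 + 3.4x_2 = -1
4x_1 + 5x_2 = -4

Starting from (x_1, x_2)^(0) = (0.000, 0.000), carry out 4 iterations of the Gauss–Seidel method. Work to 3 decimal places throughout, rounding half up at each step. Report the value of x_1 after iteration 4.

Iteration 1:
  x_1 = (-1 - (3.4)·0.000) / (5.4) = -0.185
  x_2 = (-4 - (4)·-0.185) / (5) = -0.652
Iteration 2:
  x_1 = (-1 - (3.4)·-0.652) / (5.4) = 0.225
  x_2 = (-4 - (4)·0.225) / (5) = -0.980
Iteration 3:
  x_1 = (-1 - (3.4)·-0.980) / (5.4) = 0.432
  x_2 = (-4 - (4)·0.432) / (5) = -1.146
Iteration 4:
  x_1 = (-1 - (3.4)·-1.146) / (5.4) = 0.536
  x_2 = (-4 - (4)·0.536) / (5) = -1.229

0.536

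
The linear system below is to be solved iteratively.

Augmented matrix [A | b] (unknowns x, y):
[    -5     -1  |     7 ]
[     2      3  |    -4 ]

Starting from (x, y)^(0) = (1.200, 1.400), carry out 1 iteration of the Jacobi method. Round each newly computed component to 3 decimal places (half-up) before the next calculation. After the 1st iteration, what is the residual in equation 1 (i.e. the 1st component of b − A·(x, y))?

Iteration 1:
  x = (7 - (-1)·1.400) / (-5) = -1.680
  y = (-4 - (2)·1.200) / (3) = -2.133
Residual b − A·x = (-3.533, 5.759)

-3.533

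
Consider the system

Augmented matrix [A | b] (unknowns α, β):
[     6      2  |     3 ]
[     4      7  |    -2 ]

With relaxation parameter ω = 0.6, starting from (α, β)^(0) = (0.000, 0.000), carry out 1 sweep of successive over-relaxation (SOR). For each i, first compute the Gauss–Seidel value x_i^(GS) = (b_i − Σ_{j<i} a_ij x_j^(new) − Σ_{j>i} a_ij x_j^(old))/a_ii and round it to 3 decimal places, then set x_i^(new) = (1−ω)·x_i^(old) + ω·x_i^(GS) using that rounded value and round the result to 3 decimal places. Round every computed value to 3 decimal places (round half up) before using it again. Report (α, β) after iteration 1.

Iteration 1:
  α: GS value = (3 - (2)·0.000) / (6) = 0.500;  α ← (1−ω)·0.000 + ω·0.500 = 0.300
  β: GS value = (-2 - (4)·0.300) / (7) = -0.457;  β ← (1−ω)·0.000 + ω·-0.457 = -0.274

(0.300, -0.274)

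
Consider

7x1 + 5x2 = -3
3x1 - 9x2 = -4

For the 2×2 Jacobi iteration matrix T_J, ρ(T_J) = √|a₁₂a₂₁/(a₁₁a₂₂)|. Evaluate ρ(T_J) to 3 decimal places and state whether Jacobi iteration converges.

0.488

a₁₂a₂₁/(a₁₁a₂₂) = (5)·(3) / ((7)·(-9)) = -0.238095
ρ = √|-0.238095| = √0.238095 = 0.488
ρ < 1, so Jacobi converges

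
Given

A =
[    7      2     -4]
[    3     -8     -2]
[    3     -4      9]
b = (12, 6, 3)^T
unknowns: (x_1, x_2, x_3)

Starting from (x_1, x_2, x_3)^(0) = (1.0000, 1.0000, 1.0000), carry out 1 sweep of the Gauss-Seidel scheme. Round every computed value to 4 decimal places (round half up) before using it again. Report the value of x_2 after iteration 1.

Iteration 1:
  x_1 = (12 - (2)·1.0000 - (-4)·1.0000) / (7) = 2.0000
  x_2 = (6 - (3)·2.0000 - (-2)·1.0000) / (-8) = -0.2500
  x_3 = (3 - (3)·2.0000 - (-4)·-0.2500) / (9) = -0.4444

-0.2500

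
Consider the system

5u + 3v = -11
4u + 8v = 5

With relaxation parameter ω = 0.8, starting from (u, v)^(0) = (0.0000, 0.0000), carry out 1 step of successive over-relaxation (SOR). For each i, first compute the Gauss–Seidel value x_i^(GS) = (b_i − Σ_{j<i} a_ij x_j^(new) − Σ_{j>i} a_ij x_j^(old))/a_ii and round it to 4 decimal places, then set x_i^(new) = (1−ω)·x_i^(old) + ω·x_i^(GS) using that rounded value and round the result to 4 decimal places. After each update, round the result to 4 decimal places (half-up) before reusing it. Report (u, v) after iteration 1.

(-1.7600, 1.2040)

Iteration 1:
  u: GS value = (-11 - (3)·0.0000) / (5) = -2.2000;  u ← (1−ω)·0.0000 + ω·-2.2000 = -1.7600
  v: GS value = (5 - (4)·-1.7600) / (8) = 1.5050;  v ← (1−ω)·0.0000 + ω·1.5050 = 1.2040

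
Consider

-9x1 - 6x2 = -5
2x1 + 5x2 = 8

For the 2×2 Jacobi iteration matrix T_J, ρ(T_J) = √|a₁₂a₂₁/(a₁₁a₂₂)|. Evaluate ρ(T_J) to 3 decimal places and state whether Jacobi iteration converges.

a₁₂a₂₁/(a₁₁a₂₂) = (-6)·(2) / ((-9)·(5)) = 0.266667
ρ = √|0.266667| = √0.266667 = 0.516
ρ < 1, so Jacobi converges

0.516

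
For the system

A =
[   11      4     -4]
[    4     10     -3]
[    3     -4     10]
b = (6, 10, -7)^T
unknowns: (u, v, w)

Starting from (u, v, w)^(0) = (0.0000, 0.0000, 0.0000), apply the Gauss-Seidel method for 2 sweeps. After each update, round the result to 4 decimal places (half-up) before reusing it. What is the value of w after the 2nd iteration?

-0.3941

Iteration 1:
  u = (6 - (4)·0.0000 - (-4)·0.0000) / (11) = 0.5455
  v = (10 - (4)·0.5455 - (-3)·0.0000) / (10) = 0.7818
  w = (-7 - (3)·0.5455 - (-4)·0.7818) / (10) = -0.5509
Iteration 2:
  u = (6 - (4)·0.7818 - (-4)·-0.5509) / (11) = 0.0608
  v = (10 - (4)·0.0608 - (-3)·-0.5509) / (10) = 0.8104
  w = (-7 - (3)·0.0608 - (-4)·0.8104) / (10) = -0.3941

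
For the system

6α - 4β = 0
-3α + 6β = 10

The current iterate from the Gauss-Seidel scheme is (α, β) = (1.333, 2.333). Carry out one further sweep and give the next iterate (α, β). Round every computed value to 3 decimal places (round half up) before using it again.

One sweep:
  α = (0 - (-4)·2.333) / (6) = 1.555
  β = (10 - (-3)·1.555) / (6) = 2.444

(1.555, 2.444)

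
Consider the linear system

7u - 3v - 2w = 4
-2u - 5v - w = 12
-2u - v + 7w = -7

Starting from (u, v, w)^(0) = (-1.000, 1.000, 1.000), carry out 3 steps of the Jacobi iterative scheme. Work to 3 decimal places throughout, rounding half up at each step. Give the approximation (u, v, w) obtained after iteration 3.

Iteration 1:
  u = (4 - (-3)·1.000 - (-2)·1.000) / (7) = 1.286
  v = (12 - (-2)·-1.000 - (-1)·1.000) / (-5) = -2.200
  w = (-7 - (-2)·-1.000 - (-1)·1.000) / (7) = -1.143
Iteration 2:
  u = (4 - (-3)·-2.200 - (-2)·-1.143) / (7) = -0.698
  v = (12 - (-2)·1.286 - (-1)·-1.143) / (-5) = -2.686
  w = (-7 - (-2)·1.286 - (-1)·-2.200) / (7) = -0.947
Iteration 3:
  u = (4 - (-3)·-2.686 - (-2)·-0.947) / (7) = -0.850
  v = (12 - (-2)·-0.698 - (-1)·-0.947) / (-5) = -1.931
  w = (-7 - (-2)·-0.698 - (-1)·-2.686) / (7) = -1.583

(-0.850, -1.931, -1.583)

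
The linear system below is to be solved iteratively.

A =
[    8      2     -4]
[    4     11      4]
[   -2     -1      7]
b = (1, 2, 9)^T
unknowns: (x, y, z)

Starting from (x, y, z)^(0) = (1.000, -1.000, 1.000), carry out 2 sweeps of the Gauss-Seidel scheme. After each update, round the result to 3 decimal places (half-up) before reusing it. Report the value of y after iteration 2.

Iteration 1:
  x = (1 - (2)·-1.000 - (-4)·1.000) / (8) = 0.875
  y = (2 - (4)·0.875 - (4)·1.000) / (11) = -0.500
  z = (9 - (-2)·0.875 - (-1)·-0.500) / (7) = 1.464
Iteration 2:
  x = (1 - (2)·-0.500 - (-4)·1.464) / (8) = 0.982
  y = (2 - (4)·0.982 - (4)·1.464) / (11) = -0.708
  z = (9 - (-2)·0.982 - (-1)·-0.708) / (7) = 1.465

-0.708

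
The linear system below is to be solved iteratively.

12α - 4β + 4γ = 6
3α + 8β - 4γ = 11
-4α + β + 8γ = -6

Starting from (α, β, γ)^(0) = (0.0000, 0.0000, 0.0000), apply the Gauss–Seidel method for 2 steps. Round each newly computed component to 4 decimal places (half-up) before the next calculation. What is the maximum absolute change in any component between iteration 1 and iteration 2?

Iteration 1:
  α = (6 - (-4)·0.0000 - (4)·0.0000) / (12) = 0.5000
  β = (11 - (3)·0.5000 - (-4)·0.0000) / (8) = 1.1875
  γ = (-6 - (-4)·0.5000 - (1)·1.1875) / (8) = -0.6484
Iteration 2:
  α = (6 - (-4)·1.1875 - (4)·-0.6484) / (12) = 1.1120
  β = (11 - (3)·1.1120 - (-4)·-0.6484) / (8) = 0.6338
  γ = (-6 - (-4)·1.1120 - (1)·0.6338) / (8) = -0.2732
Change: (0.6120, -0.5537, 0.3752) → max |·| = 0.6120

0.6120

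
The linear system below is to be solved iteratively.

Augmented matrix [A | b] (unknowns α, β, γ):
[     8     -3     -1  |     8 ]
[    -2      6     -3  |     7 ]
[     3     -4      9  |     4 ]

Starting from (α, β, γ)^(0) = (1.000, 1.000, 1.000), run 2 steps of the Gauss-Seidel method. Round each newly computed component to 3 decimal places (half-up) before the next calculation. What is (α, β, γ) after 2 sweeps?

(1.926, 2.263, 0.808)

Iteration 1:
  α = (8 - (-3)·1.000 - (-1)·1.000) / (8) = 1.500
  β = (7 - (-2)·1.500 - (-3)·1.000) / (6) = 2.167
  γ = (4 - (3)·1.500 - (-4)·2.167) / (9) = 0.908
Iteration 2:
  α = (8 - (-3)·2.167 - (-1)·0.908) / (8) = 1.926
  β = (7 - (-2)·1.926 - (-3)·0.908) / (6) = 2.263
  γ = (4 - (3)·1.926 - (-4)·2.263) / (9) = 0.808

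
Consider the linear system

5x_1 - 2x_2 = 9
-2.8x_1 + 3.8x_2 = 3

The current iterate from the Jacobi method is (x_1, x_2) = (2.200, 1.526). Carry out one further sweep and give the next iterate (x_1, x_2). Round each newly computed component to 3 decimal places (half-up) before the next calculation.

One sweep:
  x_1 = (9 - (-2)·1.526) / (5) = 2.410
  x_2 = (3 - (-2.8)·2.200) / (3.8) = 2.411

(2.410, 2.411)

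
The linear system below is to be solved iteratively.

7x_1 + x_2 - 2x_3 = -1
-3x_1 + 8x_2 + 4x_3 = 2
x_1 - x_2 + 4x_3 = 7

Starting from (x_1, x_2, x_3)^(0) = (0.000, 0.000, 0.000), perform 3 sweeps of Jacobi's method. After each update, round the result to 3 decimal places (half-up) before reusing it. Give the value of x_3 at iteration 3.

1.500

Iteration 1:
  x_1 = (-1 - (1)·0.000 - (-2)·0.000) / (7) = -0.143
  x_2 = (2 - (-3)·0.000 - (4)·0.000) / (8) = 0.250
  x_3 = (7 - (1)·0.000 - (-1)·0.000) / (4) = 1.750
Iteration 2:
  x_1 = (-1 - (1)·0.250 - (-2)·1.750) / (7) = 0.321
  x_2 = (2 - (-3)·-0.143 - (4)·1.750) / (8) = -0.679
  x_3 = (7 - (1)·-0.143 - (-1)·0.250) / (4) = 1.848
Iteration 3:
  x_1 = (-1 - (1)·-0.679 - (-2)·1.848) / (7) = 0.482
  x_2 = (2 - (-3)·0.321 - (4)·1.848) / (8) = -0.554
  x_3 = (7 - (1)·0.321 - (-1)·-0.679) / (4) = 1.500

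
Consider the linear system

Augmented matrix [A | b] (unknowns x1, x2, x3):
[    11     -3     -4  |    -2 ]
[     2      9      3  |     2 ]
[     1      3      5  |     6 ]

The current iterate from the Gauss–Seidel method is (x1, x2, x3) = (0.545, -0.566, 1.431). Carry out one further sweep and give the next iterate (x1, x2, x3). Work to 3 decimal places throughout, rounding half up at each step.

One sweep:
  x1 = (-2 - (-3)·-0.566 - (-4)·1.431) / (11) = 0.184
  x2 = (2 - (2)·0.184 - (3)·1.431) / (9) = -0.296
  x3 = (6 - (1)·0.184 - (3)·-0.296) / (5) = 1.341

(0.184, -0.296, 1.341)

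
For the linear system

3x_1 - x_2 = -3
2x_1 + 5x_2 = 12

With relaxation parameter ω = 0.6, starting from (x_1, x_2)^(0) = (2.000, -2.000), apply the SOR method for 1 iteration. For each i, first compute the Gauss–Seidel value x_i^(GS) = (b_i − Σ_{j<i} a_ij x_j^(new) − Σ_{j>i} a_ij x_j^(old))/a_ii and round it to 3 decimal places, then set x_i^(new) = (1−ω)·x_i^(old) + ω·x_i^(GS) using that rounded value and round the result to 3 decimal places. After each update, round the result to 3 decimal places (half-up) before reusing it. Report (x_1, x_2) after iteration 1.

(-0.200, 0.688)

Iteration 1:
  x_1: GS value = (-3 - (-1)·-2.000) / (3) = -1.667;  x_1 ← (1−ω)·2.000 + ω·-1.667 = -0.200
  x_2: GS value = (12 - (2)·-0.200) / (5) = 2.480;  x_2 ← (1−ω)·-2.000 + ω·2.480 = 0.688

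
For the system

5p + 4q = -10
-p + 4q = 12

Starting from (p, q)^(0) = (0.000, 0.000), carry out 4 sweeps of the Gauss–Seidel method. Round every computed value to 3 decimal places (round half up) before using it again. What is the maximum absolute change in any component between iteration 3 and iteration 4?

Iteration 1:
  p = (-10 - (4)·0.000) / (5) = -2.000
  q = (12 - (-1)·-2.000) / (4) = 2.500
Iteration 2:
  p = (-10 - (4)·2.500) / (5) = -4.000
  q = (12 - (-1)·-4.000) / (4) = 2.000
Iteration 3:
  p = (-10 - (4)·2.000) / (5) = -3.600
  q = (12 - (-1)·-3.600) / (4) = 2.100
Iteration 4:
  p = (-10 - (4)·2.100) / (5) = -3.680
  q = (12 - (-1)·-3.680) / (4) = 2.080
Change: (-0.080, -0.020) → max |·| = 0.080

0.080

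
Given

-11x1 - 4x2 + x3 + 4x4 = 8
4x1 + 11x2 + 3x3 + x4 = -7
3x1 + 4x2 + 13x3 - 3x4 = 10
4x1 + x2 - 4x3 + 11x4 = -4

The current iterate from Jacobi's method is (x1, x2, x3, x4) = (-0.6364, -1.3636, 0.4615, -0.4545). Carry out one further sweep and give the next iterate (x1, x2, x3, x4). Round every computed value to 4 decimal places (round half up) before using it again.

(-0.3547, -0.4895, 1.2308, 0.1596)

One sweep:
  x1 = (8 - (-4)·-1.3636 - (1)·0.4615 - (4)·-0.4545) / (-11) = -0.3547
  x2 = (-7 - (4)·-0.6364 - (3)·0.4615 - (1)·-0.4545) / (11) = -0.4895
  x3 = (10 - (3)·-0.6364 - (4)·-1.3636 - (-3)·-0.4545) / (13) = 1.2308
  x4 = (-4 - (4)·-0.6364 - (1)·-1.3636 - (-4)·0.4615) / (11) = 0.1596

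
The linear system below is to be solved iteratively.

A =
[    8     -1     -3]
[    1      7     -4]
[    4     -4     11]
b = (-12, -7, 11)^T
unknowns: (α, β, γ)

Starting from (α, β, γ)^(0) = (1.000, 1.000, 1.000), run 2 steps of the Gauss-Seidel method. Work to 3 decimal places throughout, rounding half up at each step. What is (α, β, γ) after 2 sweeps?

(-1.063, -0.128, 1.340)

Iteration 1:
  α = (-12 - (-1)·1.000 - (-3)·1.000) / (8) = -1.000
  β = (-7 - (1)·-1.000 - (-4)·1.000) / (7) = -0.286
  γ = (11 - (4)·-1.000 - (-4)·-0.286) / (11) = 1.260
Iteration 2:
  α = (-12 - (-1)·-0.286 - (-3)·1.260) / (8) = -1.063
  β = (-7 - (1)·-1.063 - (-4)·1.260) / (7) = -0.128
  γ = (11 - (4)·-1.063 - (-4)·-0.128) / (11) = 1.340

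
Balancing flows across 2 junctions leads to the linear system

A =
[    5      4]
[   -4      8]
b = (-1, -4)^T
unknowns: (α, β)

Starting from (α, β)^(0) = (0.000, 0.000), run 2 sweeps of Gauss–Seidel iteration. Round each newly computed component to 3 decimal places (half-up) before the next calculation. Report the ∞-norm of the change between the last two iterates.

Iteration 1:
  α = (-1 - (4)·0.000) / (5) = -0.200
  β = (-4 - (-4)·-0.200) / (8) = -0.600
Iteration 2:
  α = (-1 - (4)·-0.600) / (5) = 0.280
  β = (-4 - (-4)·0.280) / (8) = -0.360
Change: (0.480, 0.240) → max |·| = 0.480

0.480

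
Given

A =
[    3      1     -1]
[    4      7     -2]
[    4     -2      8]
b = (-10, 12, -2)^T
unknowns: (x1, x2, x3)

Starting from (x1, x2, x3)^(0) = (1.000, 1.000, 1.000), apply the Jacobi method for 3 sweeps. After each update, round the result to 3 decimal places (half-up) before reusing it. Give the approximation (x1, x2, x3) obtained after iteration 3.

Iteration 1:
  x1 = (-10 - (1)·1.000 - (-1)·1.000) / (3) = -3.333
  x2 = (12 - (4)·1.000 - (-2)·1.000) / (7) = 1.429
  x3 = (-2 - (4)·1.000 - (-2)·1.000) / (8) = -0.500
Iteration 2:
  x1 = (-10 - (1)·1.429 - (-1)·-0.500) / (3) = -3.976
  x2 = (12 - (4)·-3.333 - (-2)·-0.500) / (7) = 3.476
  x3 = (-2 - (4)·-3.333 - (-2)·1.429) / (8) = 1.774
Iteration 3:
  x1 = (-10 - (1)·3.476 - (-1)·1.774) / (3) = -3.901
  x2 = (12 - (4)·-3.976 - (-2)·1.774) / (7) = 4.493
  x3 = (-2 - (4)·-3.976 - (-2)·3.476) / (8) = 2.607

(-3.901, 4.493, 2.607)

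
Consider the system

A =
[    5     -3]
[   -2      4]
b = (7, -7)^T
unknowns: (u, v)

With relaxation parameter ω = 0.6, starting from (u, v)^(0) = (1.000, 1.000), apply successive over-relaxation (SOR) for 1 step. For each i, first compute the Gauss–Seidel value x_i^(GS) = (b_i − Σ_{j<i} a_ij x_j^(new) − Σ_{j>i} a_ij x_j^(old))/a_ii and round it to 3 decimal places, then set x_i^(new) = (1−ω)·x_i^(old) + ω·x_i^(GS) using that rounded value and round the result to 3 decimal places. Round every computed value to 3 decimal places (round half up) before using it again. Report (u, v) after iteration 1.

Iteration 1:
  u: GS value = (7 - (-3)·1.000) / (5) = 2.000;  u ← (1−ω)·1.000 + ω·2.000 = 1.600
  v: GS value = (-7 - (-2)·1.600) / (4) = -0.950;  v ← (1−ω)·1.000 + ω·-0.950 = -0.170

(1.600, -0.170)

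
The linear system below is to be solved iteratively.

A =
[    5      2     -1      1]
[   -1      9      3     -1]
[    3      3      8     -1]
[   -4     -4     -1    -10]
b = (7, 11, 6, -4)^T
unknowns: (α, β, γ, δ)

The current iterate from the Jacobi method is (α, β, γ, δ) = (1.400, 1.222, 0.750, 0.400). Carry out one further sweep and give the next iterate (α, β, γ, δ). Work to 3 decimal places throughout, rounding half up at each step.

(0.981, 1.172, -0.183, -0.724)

One sweep:
  α = (7 - (2)·1.222 - (-1)·0.750 - (1)·0.400) / (5) = 0.981
  β = (11 - (-1)·1.400 - (3)·0.750 - (-1)·0.400) / (9) = 1.172
  γ = (6 - (3)·1.400 - (3)·1.222 - (-1)·0.400) / (8) = -0.183
  δ = (-4 - (-4)·1.400 - (-4)·1.222 - (-1)·0.750) / (-10) = -0.724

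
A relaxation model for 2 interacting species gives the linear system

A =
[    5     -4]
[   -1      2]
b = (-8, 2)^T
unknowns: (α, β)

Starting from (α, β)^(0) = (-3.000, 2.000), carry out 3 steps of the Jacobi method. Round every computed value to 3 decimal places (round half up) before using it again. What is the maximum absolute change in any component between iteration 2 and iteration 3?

Iteration 1:
  α = (-8 - (-4)·2.000) / (5) = 0.000
  β = (2 - (-1)·-3.000) / (2) = -0.500
Iteration 2:
  α = (-8 - (-4)·-0.500) / (5) = -2.000
  β = (2 - (-1)·0.000) / (2) = 1.000
Iteration 3:
  α = (-8 - (-4)·1.000) / (5) = -0.800
  β = (2 - (-1)·-2.000) / (2) = 0.000
Change: (1.200, -1.000) → max |·| = 1.200

1.200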